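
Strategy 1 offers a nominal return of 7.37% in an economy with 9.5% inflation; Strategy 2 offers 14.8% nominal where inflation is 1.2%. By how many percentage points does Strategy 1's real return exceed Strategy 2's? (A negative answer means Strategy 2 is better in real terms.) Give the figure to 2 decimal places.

Strategy 1 real return: 1.0737/1.095 − 1 = -1.945%.
Strategy 2 real return: 1.148/1.012 − 1 = 13.439%.
Difference: -1.945 − 13.439 = -15.384 pp.

-15.38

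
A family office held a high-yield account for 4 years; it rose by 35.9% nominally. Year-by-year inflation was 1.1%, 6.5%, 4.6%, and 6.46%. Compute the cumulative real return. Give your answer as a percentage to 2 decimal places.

13.34%

Cumulative inflation factor: 1.011 × 1.065 × 1.046 × 1.0646 ≈ 1.19900.
Nominal growth factor: 1.35900. Real growth factor = 1.35900 / 1.19900 ≈ 1.13345.
Total real return ≈ 13.3445%.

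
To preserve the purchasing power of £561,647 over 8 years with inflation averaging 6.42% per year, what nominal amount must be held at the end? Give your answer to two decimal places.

Cumulative price-level factor: (1+6.42%)^8 ≈ 1.6450762660.
Multiplying £561,647 by the price-level factor gives the future nominal sum.

£923,952.15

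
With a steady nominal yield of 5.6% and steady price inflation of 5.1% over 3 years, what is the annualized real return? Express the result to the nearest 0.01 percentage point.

With constant rates the annual real return is the same each year: (1+5.6%)/(1+5.1%) − 1 = 0.00476.

0.48%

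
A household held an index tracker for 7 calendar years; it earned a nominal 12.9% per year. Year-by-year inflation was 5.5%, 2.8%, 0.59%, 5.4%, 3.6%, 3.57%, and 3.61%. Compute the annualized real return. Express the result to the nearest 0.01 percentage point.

Cumulative inflation factor: 1.055 × 1.028 × 1.0059 × 1.054 × 1.036 × 1.0357 × 1.0361 ≈ 1.27831.
Nominal growth factor: 2.33807. Real growth factor = 2.33807 / 1.27831 ≈ 1.82903.
Annualized: 1.82903^(1/7) − 1 ≈ 0.09008.

9.01%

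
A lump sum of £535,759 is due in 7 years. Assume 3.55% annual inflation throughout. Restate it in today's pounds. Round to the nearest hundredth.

£419,680.46

Price-level factor over 7 years: (1 + 3.55%)^7 ≈ 1.2765878968.
Purchasing power today: £535,759 divided by that factor.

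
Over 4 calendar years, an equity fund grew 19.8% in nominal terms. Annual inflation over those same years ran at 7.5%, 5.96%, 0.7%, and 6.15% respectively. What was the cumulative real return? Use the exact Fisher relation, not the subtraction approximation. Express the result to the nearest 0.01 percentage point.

-1.61%

Cumulative inflation factor: 1.075 × 1.0596 × 1.007 × 1.0615 ≈ 1.21759.
Nominal growth factor: 1.19800. Real growth factor = 1.19800 / 1.21759 ≈ 0.98391.
Total real return ≈ -1.6086%.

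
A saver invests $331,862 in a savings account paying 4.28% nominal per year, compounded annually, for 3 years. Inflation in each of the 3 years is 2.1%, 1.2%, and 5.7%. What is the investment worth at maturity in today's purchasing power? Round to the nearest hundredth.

Nominal value at maturity: $331,862 × (1 + 4.28%)^3 ≈ $376,322.85.
Price-level factor over 3 years: 1.021 × 1.012 × 1.057 = 1.092147364.
The maturity value deflated by that factor is the answer in today's purchasing power.

$344,571.50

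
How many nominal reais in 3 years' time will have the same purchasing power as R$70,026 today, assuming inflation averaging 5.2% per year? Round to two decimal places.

R$81,527.95

Cumulative price-level factor: (1+5.2%)^3 = 1.164252608.
The nominal amount required is R$70,026 scaled up by that factor.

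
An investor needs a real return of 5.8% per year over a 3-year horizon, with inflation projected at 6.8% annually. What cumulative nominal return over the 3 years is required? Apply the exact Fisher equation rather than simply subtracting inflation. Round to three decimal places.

44.268%

Required annual nominal rate: (1+5.8%)(1+6.8%) − 1 = 12.9944%.
Cumulative over 3 years: (1 + 0.129944)^3 − 1 ≈ 0.44268.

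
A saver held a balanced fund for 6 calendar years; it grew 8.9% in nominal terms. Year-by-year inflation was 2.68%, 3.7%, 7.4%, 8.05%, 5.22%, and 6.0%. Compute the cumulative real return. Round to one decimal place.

-21.0%

Cumulative inflation factor: 1.0268 × 1.037 × 1.074 × 1.0805 × 1.0522 × 1.060 ≈ 1.37815.
Nominal growth factor: 1.08900. Real growth factor = 1.08900 / 1.37815 ≈ 0.79019.
Total real return ≈ -20.9813%.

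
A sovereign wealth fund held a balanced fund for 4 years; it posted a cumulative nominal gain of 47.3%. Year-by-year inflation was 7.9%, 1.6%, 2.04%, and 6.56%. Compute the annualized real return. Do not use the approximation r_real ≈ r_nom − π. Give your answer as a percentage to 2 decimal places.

5.43%

Cumulative inflation factor: 1.079 × 1.016 × 1.0204 × 1.0656 ≈ 1.19201.
Nominal growth factor: 1.47300. Real growth factor = 1.47300 / 1.19201 ≈ 1.23573.
Annualized: 1.23573^(1/4) − 1 ≈ 0.05434.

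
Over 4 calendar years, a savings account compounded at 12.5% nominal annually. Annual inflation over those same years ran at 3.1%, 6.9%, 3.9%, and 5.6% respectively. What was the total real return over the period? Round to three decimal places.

Cumulative inflation factor: 1.031 × 1.069 × 1.039 × 1.056 ≈ 1.20925.
Nominal growth factor: 1.60181. Real growth factor = 1.60181 / 1.20925 ≈ 1.32463.
Total real return ≈ 32.4629%.

32.463%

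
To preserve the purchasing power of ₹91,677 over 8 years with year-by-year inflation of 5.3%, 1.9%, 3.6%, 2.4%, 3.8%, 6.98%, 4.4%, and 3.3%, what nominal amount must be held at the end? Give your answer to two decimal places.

₹124,975.08

Cumulative price-level factor: 1.053 × 1.019 × 1.036 × 1.024 × 1.038 × 1.0698 × 1.044 × 1.033 ≈ 1.3632108514.
Multiplying ₹91,677 by the price-level factor gives the future nominal sum.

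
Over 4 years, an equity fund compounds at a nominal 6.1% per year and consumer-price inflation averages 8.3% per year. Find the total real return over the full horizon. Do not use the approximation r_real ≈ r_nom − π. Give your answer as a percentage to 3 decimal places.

-7.881%

The annual real rate is (1+6.1%)/(1+8.3%) − 1 = -2.0314%.
Compounded over 4 years: (1 + -0.020314)^4 − 1 ≈ -0.07881.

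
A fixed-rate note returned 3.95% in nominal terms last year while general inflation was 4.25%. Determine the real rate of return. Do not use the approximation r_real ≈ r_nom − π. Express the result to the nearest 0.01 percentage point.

-0.29%

Real return via the Fisher equation: (1 + 3.95%)/(1 + 4.25%) − 1 = 1.0395/1.0425 − 1 ≈ -0.00288.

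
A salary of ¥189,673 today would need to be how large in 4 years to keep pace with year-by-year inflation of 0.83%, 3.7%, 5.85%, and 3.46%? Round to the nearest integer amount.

¥217,189

Cumulative price-level factor: 1.0083 × 1.037 × 1.0585 × 1.0346 ≈ 1.1450695343.
Multiplying ¥189,673 by the price-level factor gives the future nominal sum.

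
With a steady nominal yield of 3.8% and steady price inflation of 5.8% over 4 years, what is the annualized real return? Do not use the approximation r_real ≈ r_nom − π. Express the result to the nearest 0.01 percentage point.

-1.89%

With constant rates the annual real return is the same each year: (1+3.8%)/(1+5.8%) − 1 = -0.01890.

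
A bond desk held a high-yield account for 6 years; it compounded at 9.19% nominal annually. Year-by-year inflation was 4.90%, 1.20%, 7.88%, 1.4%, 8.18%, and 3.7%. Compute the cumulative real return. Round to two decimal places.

30.09%

Cumulative inflation factor: 1.0490 × 1.0120 × 1.0788 × 1.014 × 1.0818 × 1.037 ≈ 1.30275.
Nominal growth factor: 1.69472. Real growth factor = 1.69472 / 1.30275 ≈ 1.30088.
Total real return ≈ 30.0878%.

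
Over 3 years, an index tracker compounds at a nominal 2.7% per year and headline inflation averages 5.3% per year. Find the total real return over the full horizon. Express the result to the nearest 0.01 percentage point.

The annual real rate is (1+2.7%)/(1+5.3%) − 1 = -2.4691%.
Compounded over 3 years: (1 + -0.024691)^3 − 1 ≈ -0.07226.

-7.23%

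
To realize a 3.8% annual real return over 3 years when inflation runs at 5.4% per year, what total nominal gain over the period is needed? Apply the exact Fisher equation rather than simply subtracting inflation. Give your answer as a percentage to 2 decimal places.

30.95%

Required annual nominal rate: (1+3.8%)(1+5.4%) − 1 = 9.4052%.
Cumulative over 3 years: (1 + 0.094052)^3 − 1 ≈ 0.30953.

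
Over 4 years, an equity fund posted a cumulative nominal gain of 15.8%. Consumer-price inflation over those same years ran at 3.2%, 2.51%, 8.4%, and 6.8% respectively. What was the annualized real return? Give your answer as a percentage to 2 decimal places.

-1.39%

Cumulative inflation factor: 1.032 × 1.0251 × 1.084 × 1.068 ≈ 1.22475.
Nominal growth factor: 1.15800. Real growth factor = 1.15800 / 1.22475 ≈ 0.94550.
Annualized: 0.94550^(1/4) − 1 ≈ -0.01391.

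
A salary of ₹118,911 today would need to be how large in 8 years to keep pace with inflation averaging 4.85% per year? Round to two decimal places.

Cumulative price-level factor: (1+4.85%)^8 ≈ 1.4606544240.
Multiplying ₹118,911 by the price-level factor gives the future nominal sum.

₹173,687.88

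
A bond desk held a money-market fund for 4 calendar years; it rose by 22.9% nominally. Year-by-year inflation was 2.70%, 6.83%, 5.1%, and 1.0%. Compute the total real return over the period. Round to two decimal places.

5.53%

Cumulative inflation factor: 1.0270 × 1.0683 × 1.051 × 1.010 ≈ 1.16463.
Nominal growth factor: 1.22900. Real growth factor = 1.22900 / 1.16463 ≈ 1.05527.
Total real return ≈ 5.5271%.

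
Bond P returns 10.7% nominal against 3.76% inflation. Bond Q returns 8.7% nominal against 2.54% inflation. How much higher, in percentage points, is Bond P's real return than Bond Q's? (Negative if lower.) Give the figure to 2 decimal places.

0.68

Bond P real return: 1.107/1.0376 − 1 = 6.689%.
Bond Q real return: 1.087/1.0254 − 1 = 6.007%.
Difference: 6.689 − 6.007 = 0.682 pp.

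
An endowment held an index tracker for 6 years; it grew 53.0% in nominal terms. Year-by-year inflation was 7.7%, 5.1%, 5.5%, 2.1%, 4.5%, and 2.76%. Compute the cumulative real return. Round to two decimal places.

16.86%

Cumulative inflation factor: 1.077 × 1.051 × 1.055 × 1.021 × 1.045 × 1.0276 ≈ 1.30929.
Nominal growth factor: 1.53000. Real growth factor = 1.53000 / 1.30929 ≈ 1.16857.
Total real return ≈ 16.8569%.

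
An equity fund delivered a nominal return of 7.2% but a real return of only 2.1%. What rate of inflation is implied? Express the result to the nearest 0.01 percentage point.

5.00%

From (1+r_nom) = (1+r_real)(1+π), we get 1+π = (1 + 7.2%)/(1 + 2.1%) = 1.072/1.021 ≈ 1.04995.
So π ≈ 4.9951%.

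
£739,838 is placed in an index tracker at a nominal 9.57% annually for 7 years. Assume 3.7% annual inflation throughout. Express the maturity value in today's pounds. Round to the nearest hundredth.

Nominal value at maturity: £739,838 × (1 + 9.57%)^7 ≈ £1,402,743.50.
Price-level factor over 7 years: (1 + 3.7%)^7 ≈ 1.2895889249.
The maturity value deflated by that factor is the answer in today's purchasing power.

£1,087,744.69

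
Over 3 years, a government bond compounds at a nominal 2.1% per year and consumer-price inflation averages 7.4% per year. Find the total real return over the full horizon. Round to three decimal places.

-14.086%

The annual real rate is (1+2.1%)/(1+7.4%) − 1 = -4.9348%.
Compounded over 3 years: (1 + -0.049348)^3 − 1 ≈ -0.14086.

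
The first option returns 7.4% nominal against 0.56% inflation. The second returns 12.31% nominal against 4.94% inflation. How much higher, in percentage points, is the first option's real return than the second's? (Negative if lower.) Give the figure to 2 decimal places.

-0.22

The first option real return: 1.074/1.0056 − 1 = 6.802%.
The second real return: 1.1231/1.0494 − 1 = 7.023%.
Difference: 6.802 − 7.023 = -0.221 pp.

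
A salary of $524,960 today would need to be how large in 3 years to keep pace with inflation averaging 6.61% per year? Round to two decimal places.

$636,092.16

Cumulative price-level factor: (1+6.61%)^3 ≈ 1.2116964348.
Multiplying $524,960 by the price-level factor gives the future nominal sum.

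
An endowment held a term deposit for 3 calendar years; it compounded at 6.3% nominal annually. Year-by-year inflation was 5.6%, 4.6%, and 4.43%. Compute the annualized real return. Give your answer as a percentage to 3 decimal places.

Cumulative inflation factor: 1.056 × 1.046 × 1.0443 ≈ 1.15351.
Nominal growth factor: 1.20116. Real growth factor = 1.20116 / 1.15351 ≈ 1.04131.
Annualized: 1.04131^(1/3) − 1 ≈ 0.01358.

1.358%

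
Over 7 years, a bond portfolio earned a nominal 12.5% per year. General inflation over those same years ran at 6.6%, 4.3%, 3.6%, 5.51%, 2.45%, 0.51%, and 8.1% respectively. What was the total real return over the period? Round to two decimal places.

68.59%

Cumulative inflation factor: 1.066 × 1.043 × 1.036 × 1.0551 × 1.0245 × 1.0051 × 1.081 ≈ 1.35283.
Nominal growth factor: 2.28070. Real growth factor = 2.28070 / 1.35283 ≈ 1.68588.
Total real return ≈ 68.5877%.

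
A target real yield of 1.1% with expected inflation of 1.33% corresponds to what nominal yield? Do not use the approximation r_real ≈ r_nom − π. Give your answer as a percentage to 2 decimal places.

By the Fisher equation, 1 + r_nom = (1 + 1.1%)(1 + 1.33%) = 1.011 × 1.0133 = 1.0244463.
So r_nom = 2.44463%.

2.44%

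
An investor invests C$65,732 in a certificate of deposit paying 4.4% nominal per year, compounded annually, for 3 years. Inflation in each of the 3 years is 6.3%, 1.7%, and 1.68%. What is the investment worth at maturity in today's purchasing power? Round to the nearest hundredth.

C$68,043.80

Nominal value at maturity: C$65,732 × (1 + 4.4%)^3 ≈ C$74,795.99.
Price-level factor over 3 years: 1.063 × 1.017 × 1.0168 = 1.0992329928.
Dividing the nominal maturity value by the price-level factor gives the value in today's money.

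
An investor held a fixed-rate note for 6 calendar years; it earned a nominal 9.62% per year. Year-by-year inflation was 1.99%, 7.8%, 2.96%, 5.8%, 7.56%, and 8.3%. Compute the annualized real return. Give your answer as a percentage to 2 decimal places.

Cumulative inflation factor: 1.0199 × 1.078 × 1.0296 × 1.058 × 1.0756 × 1.083 ≈ 1.39511.
Nominal growth factor: 1.73516. Real growth factor = 1.73516 / 1.39511 ≈ 1.24374.
Annualized: 1.24374^(1/6) − 1 ≈ 0.03702.

3.70%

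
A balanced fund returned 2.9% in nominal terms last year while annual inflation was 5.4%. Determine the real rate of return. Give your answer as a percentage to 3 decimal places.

Real return via the Fisher equation: (1 + 2.9%)/(1 + 5.4%) − 1 = 1.029/1.054 − 1 ≈ -0.02372.

-2.372%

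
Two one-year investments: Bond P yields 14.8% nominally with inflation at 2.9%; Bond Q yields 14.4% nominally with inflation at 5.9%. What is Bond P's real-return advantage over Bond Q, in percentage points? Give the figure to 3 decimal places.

3.538

Bond P real return: 1.148/1.029 − 1 = 11.5646%.
Bond Q real return: 1.144/1.059 − 1 = 8.0264%.
Difference: 11.5646 − 8.0264 = 3.5382 pp.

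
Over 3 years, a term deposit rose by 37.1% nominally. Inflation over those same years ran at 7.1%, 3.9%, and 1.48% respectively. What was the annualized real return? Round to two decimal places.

6.68%

Cumulative inflation factor: 1.071 × 1.039 × 1.0148 ≈ 1.12924.
Nominal growth factor: 1.37100. Real growth factor = 1.37100 / 1.12924 ≈ 1.21409.
Annualized: 1.21409^(1/3) − 1 ≈ 0.06680.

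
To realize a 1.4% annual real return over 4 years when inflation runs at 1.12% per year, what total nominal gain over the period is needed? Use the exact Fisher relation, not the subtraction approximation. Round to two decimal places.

Required annual nominal rate: (1+1.4%)(1+1.12%) − 1 = 2.53568%.
Cumulative over 4 years: (1 + 0.0253568)^4 − 1 ≈ 0.10535.

10.54%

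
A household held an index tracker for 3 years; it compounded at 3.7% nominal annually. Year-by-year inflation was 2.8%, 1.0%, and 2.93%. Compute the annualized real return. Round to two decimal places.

Cumulative inflation factor: 1.028 × 1.010 × 1.0293 ≈ 1.06870.
Nominal growth factor: 1.11516. Real growth factor = 1.11516 / 1.06870 ≈ 1.04347.
Annualized: 1.04347^(1/3) − 1 ≈ 0.01428.

1.43%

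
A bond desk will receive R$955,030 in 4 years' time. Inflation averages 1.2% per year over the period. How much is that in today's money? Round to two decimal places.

Price-level factor over 4 years: (1 + 1.2%)^4 ≈ 1.0488709327.
Purchasing power today: R$955,030 divided by that factor.

R$910,531.48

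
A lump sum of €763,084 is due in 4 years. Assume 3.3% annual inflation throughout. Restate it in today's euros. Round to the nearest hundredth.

€670,148.52

Price-level factor over 4 years: (1 + 3.3%)^4 ≈ 1.1386789339.
Purchasing power today: €763,084 divided by that factor.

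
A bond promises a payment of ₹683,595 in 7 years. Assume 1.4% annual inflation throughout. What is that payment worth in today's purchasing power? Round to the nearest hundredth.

₹620,202.04

Price-level factor over 7 years: (1 + 1.4%)^7 ≈ 1.1022133959.
Purchasing power today: ₹683,595 divided by that factor.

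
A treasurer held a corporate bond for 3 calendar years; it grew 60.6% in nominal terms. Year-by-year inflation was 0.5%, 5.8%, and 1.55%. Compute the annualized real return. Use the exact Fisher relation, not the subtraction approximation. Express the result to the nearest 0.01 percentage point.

14.15%

Cumulative inflation factor: 1.005 × 1.058 × 1.0155 ≈ 1.07977.
Nominal growth factor: 1.60600. Real growth factor = 1.60600 / 1.07977 ≈ 1.48735.
Annualized: 1.48735^(1/3) − 1 ≈ 0.14149.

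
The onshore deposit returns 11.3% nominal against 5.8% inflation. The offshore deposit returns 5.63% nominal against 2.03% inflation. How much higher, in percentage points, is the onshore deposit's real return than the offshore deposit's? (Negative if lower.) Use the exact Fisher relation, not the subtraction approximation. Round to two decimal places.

The onshore deposit real return: 1.113/1.058 − 1 = 5.198%.
The offshore deposit real return: 1.0563/1.0203 − 1 = 3.528%.
Difference: 5.198 − 3.528 = 1.670 pp.

1.67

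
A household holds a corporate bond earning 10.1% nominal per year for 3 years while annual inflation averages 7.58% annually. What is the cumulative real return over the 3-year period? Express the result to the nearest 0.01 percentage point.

The annual real rate is (1+10.1%)/(1+7.58%) − 1 = 2.3424%.
Compounded over 3 years: (1 + 0.023424)^3 − 1 ≈ 0.07193.

7.19%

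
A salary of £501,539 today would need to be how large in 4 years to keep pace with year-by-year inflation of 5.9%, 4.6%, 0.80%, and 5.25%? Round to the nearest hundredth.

Cumulative price-level factor: 1.059 × 1.046 × 1.0080 × 1.0525 ≈ 1.1751959369.
Multiplying £501,539 by the price-level factor gives the future nominal sum.

£589,406.59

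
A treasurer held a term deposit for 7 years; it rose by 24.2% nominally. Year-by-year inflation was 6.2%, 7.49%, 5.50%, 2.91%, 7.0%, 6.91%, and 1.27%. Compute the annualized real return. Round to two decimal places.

Cumulative inflation factor: 1.062 × 1.0749 × 1.0550 × 1.0291 × 1.070 × 1.0691 × 1.0127 ≈ 1.43577.
Nominal growth factor: 1.24200. Real growth factor = 1.24200 / 1.43577 ≈ 0.86504.
Annualized: 0.86504^(1/7) − 1 ≈ -0.02050.

-2.05%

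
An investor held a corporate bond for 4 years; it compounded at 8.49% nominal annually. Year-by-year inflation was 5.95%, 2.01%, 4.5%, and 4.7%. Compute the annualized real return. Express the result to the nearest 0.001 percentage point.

4.037%

Cumulative inflation factor: 1.0595 × 1.0201 × 1.045 × 1.047 ≈ 1.18252.
Nominal growth factor: 1.38535. Real growth factor = 1.38535 / 1.18252 ≈ 1.17153.
Annualized: 1.17153^(1/4) − 1 ≈ 0.04037.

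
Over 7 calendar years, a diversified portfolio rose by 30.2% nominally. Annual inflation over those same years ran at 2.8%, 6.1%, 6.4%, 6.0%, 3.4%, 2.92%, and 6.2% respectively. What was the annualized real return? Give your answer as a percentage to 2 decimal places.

-0.93%

Cumulative inflation factor: 1.028 × 1.061 × 1.064 × 1.060 × 1.034 × 1.0292 × 1.062 ≈ 1.39028.
Nominal growth factor: 1.30200. Real growth factor = 1.30200 / 1.39028 ≈ 0.93651.
Annualized: 0.93651^(1/7) − 1 ≈ -0.00933.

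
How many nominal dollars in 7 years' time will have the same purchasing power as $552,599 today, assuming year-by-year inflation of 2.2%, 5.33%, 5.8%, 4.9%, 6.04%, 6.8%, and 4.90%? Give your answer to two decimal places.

$784,315.31

Cumulative price-level factor: 1.022 × 1.0533 × 1.058 × 1.049 × 1.0604 × 1.068 × 1.0490 ≈ 1.4193208930.
The nominal amount required is $552,599 scaled up by that factor.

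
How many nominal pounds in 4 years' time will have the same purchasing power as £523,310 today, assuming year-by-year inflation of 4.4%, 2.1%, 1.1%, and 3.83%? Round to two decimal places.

£585,543.66

Cumulative price-level factor: 1.044 × 1.021 × 1.011 × 1.0383 ≈ 1.1189231270.
The nominal amount required is £523,310 scaled up by that factor.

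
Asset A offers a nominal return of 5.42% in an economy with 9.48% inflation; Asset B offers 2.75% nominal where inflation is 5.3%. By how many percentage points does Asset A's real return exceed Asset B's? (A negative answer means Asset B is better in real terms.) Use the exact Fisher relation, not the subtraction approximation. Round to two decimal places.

Asset A real return: 1.0542/1.0948 − 1 = -3.708%.
Asset B real return: 1.0275/1.053 − 1 = -2.422%.
Difference: -3.708 − (-2.422) = -1.286 pp.

-1.29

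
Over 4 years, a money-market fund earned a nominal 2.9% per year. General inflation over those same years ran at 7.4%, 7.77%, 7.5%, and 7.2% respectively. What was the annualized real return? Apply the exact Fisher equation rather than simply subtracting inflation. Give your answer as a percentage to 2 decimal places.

Cumulative inflation factor: 1.074 × 1.0777 × 1.075 × 1.072 ≈ 1.33385.
Nominal growth factor: 1.12114. Real growth factor = 1.12114 / 1.33385 ≈ 0.84054.
Annualized: 0.84054^(1/4) − 1 ≈ -0.04250.

-4.25%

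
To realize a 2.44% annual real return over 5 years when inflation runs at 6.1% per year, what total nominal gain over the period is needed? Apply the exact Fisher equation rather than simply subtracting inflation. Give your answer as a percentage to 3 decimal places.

51.679%

Required annual nominal rate: (1+2.44%)(1+6.1%) − 1 = 8.68884%.
Cumulative over 5 years: (1 + 0.0868884)^5 − 1 ≈ 0.51679.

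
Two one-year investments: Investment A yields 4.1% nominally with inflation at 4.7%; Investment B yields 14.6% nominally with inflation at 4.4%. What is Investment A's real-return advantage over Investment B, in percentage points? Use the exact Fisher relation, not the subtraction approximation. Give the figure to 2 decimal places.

-10.34

Investment A real return: 1.041/1.047 − 1 = -0.573%.
Investment B real return: 1.146/1.044 − 1 = 9.770%.
Difference: -0.573 − 9.770 = -10.343 pp.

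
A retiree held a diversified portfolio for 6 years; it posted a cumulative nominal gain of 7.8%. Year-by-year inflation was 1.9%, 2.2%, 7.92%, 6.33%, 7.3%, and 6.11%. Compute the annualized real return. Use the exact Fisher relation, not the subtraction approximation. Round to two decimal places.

Cumulative inflation factor: 1.019 × 1.022 × 1.0792 × 1.0633 × 1.073 × 1.0611 ≈ 1.36063.
Nominal growth factor: 1.07800. Real growth factor = 1.07800 / 1.36063 ≈ 0.79228.
Annualized: 0.79228^(1/6) − 1 ≈ -0.03806.

-3.81%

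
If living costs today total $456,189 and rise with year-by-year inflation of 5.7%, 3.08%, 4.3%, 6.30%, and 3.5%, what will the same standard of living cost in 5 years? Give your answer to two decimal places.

Cumulative price-level factor: 1.057 × 1.0308 × 1.043 × 1.0630 × 1.035 ≈ 1.2502801032.
Multiplying $456,189 by the price-level factor gives the future nominal sum.

$570,364.03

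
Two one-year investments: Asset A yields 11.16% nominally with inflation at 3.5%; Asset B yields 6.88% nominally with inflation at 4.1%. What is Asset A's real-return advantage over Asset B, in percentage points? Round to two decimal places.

4.73

Asset A real return: 1.1116/1.035 − 1 = 7.401%.
Asset B real return: 1.0688/1.041 − 1 = 2.671%.
Difference: 7.401 − 2.671 = 4.730 pp.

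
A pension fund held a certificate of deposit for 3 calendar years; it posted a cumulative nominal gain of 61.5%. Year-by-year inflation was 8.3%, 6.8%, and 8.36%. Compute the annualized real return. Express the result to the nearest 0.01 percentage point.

Cumulative inflation factor: 1.083 × 1.068 × 1.0836 ≈ 1.25334.
Nominal growth factor: 1.61500. Real growth factor = 1.61500 / 1.25334 ≈ 1.28856.
Annualized: 1.28856^(1/3) − 1 ≈ 0.08818.

8.82%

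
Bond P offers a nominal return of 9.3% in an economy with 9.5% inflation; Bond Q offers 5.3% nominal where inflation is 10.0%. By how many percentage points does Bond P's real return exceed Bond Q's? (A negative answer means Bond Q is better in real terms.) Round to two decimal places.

4.09

Bond P real return: 1.093/1.095 − 1 = -0.183%.
Bond Q real return: 1.053/1.100 − 1 = -4.273%.
Difference: -0.183 − (-4.273) = 4.090 pp.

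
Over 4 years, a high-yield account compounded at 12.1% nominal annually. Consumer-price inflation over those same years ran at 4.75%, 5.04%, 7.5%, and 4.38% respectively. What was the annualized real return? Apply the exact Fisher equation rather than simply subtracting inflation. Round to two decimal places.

6.35%

Cumulative inflation factor: 1.0475 × 1.0504 × 1.075 × 1.0438 ≈ 1.23462.
Nominal growth factor: 1.57915. Real growth factor = 1.57915 / 1.23462 ≈ 1.27905.
Annualized: 1.27905^(1/4) − 1 ≈ 0.06346.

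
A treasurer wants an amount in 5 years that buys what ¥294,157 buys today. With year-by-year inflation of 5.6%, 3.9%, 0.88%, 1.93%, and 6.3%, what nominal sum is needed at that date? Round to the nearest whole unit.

¥352,776

Cumulative price-level factor: 1.056 × 1.039 × 1.0088 × 1.0193 × 1.063 ≈ 1.1992778927.
The nominal amount required is ¥294,157 scaled up by that factor.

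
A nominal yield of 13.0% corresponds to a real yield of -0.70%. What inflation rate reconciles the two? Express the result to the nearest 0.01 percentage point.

From (1+r_nom) = (1+r_real)(1+π), we get 1+π = (1 + 13.0%)/(1 − 0.70%) = 1.130/0.9930 ≈ 1.13797.
So π ≈ 13.7966%.

13.80%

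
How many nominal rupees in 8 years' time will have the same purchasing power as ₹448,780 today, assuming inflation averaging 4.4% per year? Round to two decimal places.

Cumulative price-level factor: (1+4.4%)^8 ≈ 1.4112501118.
Multiplying ₹448,780 by the price-level factor gives the future nominal sum.

₹633,340.83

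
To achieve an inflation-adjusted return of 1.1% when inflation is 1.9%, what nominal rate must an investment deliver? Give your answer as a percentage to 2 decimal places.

3.02%

By the Fisher equation, 1 + r_nom = (1 + 1.1%)(1 + 1.9%) = 1.011 × 1.019 = 1.030209.
So r_nom = 3.0209%.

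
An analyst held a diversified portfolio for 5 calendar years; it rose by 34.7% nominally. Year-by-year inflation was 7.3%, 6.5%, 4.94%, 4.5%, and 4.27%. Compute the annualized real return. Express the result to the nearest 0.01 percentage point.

Cumulative inflation factor: 1.073 × 1.065 × 1.0494 × 1.045 × 1.0427 ≈ 1.30667.
Nominal growth factor: 1.34700. Real growth factor = 1.34700 / 1.30667 ≈ 1.03086.
Annualized: 1.03086^(1/5) − 1 ≈ 0.00610.

0.61%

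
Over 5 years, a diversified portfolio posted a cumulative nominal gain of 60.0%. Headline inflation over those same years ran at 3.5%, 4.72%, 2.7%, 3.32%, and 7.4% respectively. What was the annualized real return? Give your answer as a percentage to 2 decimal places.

5.31%

Cumulative inflation factor: 1.035 × 1.0472 × 1.027 × 1.0332 × 1.074 ≈ 1.23518.
Nominal growth factor: 1.60000. Real growth factor = 1.60000 / 1.23518 ≈ 1.29536.
Annualized: 1.29536^(1/5) − 1 ≈ 0.05312.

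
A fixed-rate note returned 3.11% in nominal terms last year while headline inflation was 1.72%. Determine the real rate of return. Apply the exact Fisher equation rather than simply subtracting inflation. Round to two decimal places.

Real return via the Fisher equation: (1 + 3.11%)/(1 + 1.72%) − 1 = 1.0311/1.0172 − 1 ≈ 0.01366.

1.37%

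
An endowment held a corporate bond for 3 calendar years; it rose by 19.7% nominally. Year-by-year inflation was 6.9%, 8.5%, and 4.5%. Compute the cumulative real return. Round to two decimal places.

-1.24%

Cumulative inflation factor: 1.069 × 1.085 × 1.045 ≈ 1.21206.
Nominal growth factor: 1.19700. Real growth factor = 1.19700 / 1.21206 ≈ 0.98758.
Total real return ≈ -1.2424%.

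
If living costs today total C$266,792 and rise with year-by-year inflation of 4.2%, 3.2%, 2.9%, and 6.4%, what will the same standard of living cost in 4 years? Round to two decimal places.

C$314,106.72

Cumulative price-level factor: 1.042 × 1.032 × 1.029 × 1.064 ≈ 1.1773468305.
Multiplying C$266,792 by the price-level factor gives the future nominal sum.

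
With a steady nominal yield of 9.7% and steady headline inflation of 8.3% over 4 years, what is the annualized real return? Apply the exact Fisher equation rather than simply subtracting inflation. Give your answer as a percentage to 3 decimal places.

1.293%

With constant rates the annual real return is the same each year: (1+9.7%)/(1+8.3%) − 1 = 0.01293.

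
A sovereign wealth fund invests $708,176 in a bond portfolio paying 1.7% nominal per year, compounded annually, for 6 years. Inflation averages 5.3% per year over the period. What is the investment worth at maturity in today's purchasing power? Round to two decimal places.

Nominal value at maturity: $708,176 × (1 + 1.7%)^6 ≈ $783,550.37.
Price-level factor over 6 years: (1 + 5.3%)^6 ≈ 1.3632334286.
Dividing the nominal maturity value by the price-level factor gives the value in today's money.

$574,773.44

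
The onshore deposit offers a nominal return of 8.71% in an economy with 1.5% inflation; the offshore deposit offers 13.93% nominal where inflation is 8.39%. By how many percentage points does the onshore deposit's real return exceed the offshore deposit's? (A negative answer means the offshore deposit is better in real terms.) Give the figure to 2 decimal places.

1.99

The onshore deposit real return: 1.0871/1.015 − 1 = 7.103%.
The offshore deposit real return: 1.1393/1.0839 − 1 = 5.111%.
Difference: 7.103 − 5.111 = 1.992 pp.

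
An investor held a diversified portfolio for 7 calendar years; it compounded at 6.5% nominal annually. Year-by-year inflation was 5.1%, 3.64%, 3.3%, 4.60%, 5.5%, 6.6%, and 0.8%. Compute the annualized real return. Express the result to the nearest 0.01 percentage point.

2.20%

Cumulative inflation factor: 1.051 × 1.0364 × 1.033 × 1.0460 × 1.055 × 1.066 × 1.008 ≈ 1.33423.
Nominal growth factor: 1.55399. Real growth factor = 1.55399 / 1.33423 ≈ 1.16470.
Annualized: 1.16470^(1/7) − 1 ≈ 0.02202.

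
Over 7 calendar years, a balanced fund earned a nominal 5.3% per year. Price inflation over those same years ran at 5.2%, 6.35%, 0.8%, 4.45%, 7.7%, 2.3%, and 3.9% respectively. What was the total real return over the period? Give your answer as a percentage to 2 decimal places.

6.46%

Cumulative inflation factor: 1.052 × 1.0635 × 1.008 × 1.0445 × 1.077 × 1.023 × 1.039 ≈ 1.34843.
Nominal growth factor: 1.43548. Real growth factor = 1.43548 / 1.34843 ≈ 1.06456.
Total real return ≈ 6.4558%.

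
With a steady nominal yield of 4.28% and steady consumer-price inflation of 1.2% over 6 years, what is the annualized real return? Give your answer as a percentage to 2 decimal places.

3.04%

With constant rates the annual real return is the same each year: (1+4.28%)/(1+1.2%) − 1 = 0.03043.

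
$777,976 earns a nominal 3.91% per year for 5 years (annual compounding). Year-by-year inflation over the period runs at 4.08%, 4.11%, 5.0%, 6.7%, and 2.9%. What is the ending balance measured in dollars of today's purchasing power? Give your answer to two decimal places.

Nominal value at maturity: $777,976 × (1 + 3.91%)^5 ≈ $942,438.29.
Price-level factor over 5 years: 1.0408 × 1.0411 × 1.050 × 1.067 × 1.029 ≈ 1.2491909329.
Dividing the nominal maturity value by the price-level factor gives the value in today's money.

$754,438.95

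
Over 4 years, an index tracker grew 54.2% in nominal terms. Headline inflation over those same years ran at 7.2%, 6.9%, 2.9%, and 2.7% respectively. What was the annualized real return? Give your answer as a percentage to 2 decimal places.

Cumulative inflation factor: 1.072 × 1.069 × 1.029 × 1.027 ≈ 1.21104.
Nominal growth factor: 1.54200. Real growth factor = 1.54200 / 1.21104 ≈ 1.27329.
Annualized: 1.27329^(1/4) − 1 ≈ 0.06226.

6.23%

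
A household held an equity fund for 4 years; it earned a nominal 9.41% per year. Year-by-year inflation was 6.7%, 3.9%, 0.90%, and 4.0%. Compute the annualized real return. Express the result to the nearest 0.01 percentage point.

5.35%

Cumulative inflation factor: 1.067 × 1.039 × 1.0090 × 1.040 ≈ 1.16333.
Nominal growth factor: 1.43294. Real growth factor = 1.43294 / 1.16333 ≈ 1.23175.
Annualized: 1.23175^(1/4) − 1 ≈ 0.05349.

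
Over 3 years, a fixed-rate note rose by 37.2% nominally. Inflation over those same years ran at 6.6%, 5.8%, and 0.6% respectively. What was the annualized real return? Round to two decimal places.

6.54%

Cumulative inflation factor: 1.066 × 1.058 × 1.006 ≈ 1.13459.
Nominal growth factor: 1.37200. Real growth factor = 1.37200 / 1.13459 ≈ 1.20924.
Annualized: 1.20924^(1/3) − 1 ≈ 0.06538.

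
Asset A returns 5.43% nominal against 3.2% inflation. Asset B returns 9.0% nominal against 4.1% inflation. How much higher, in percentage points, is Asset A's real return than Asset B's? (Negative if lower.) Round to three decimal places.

-2.546

Asset A real return: 1.0543/1.032 − 1 = 2.1609%.
Asset B real return: 1.090/1.041 − 1 = 4.7070%.
Difference: 2.1609 − 4.7070 = -2.5461 pp.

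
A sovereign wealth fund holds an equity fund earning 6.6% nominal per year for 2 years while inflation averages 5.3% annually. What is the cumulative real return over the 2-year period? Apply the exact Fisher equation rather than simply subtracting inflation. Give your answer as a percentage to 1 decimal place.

The annual real rate is (1+6.6%)/(1+5.3%) − 1 = 1.2346%.
Compounded over 2 years: (1 + 0.012346)^2 − 1 ≈ 0.02484.

2.5%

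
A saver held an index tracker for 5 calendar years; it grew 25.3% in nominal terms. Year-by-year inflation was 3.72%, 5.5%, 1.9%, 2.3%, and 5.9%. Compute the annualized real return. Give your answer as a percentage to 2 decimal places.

0.73%

Cumulative inflation factor: 1.0372 × 1.055 × 1.019 × 1.023 × 1.059 ≈ 1.20798.
Nominal growth factor: 1.25300. Real growth factor = 1.25300 / 1.20798 ≈ 1.03727.
Annualized: 1.03727^(1/5) − 1 ≈ 0.00734.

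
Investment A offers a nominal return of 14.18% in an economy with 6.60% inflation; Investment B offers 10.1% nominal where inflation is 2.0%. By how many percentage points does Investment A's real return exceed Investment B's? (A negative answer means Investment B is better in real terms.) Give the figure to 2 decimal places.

-0.83

Investment A real return: 1.1418/1.0660 − 1 = 7.111%.
Investment B real return: 1.101/1.020 − 1 = 7.941%.
Difference: 7.111 − 7.941 = -0.830 pp.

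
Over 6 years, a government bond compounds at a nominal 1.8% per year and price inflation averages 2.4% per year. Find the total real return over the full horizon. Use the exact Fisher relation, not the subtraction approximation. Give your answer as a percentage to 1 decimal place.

The annual real rate is (1+1.8%)/(1+2.4%) − 1 = -0.5859%.
Compounded over 6 years: (1 + -0.005859)^6 − 1 ≈ -0.03465.

-3.5%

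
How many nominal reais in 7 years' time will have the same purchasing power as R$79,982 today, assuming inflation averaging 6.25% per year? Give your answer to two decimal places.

R$122,262.94

Cumulative price-level factor: (1+6.25%)^7 ≈ 1.5286306776.
Multiplying R$79,982 by the price-level factor gives the future nominal sum.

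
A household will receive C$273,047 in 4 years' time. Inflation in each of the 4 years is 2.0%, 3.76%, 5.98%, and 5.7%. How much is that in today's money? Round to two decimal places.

Price-level factor over 4 years: 1.020 × 1.0376 × 1.0598 × 1.057 ≈ 1.1855750122.
Purchasing power today: C$273,047 divided by that factor.

C$230,307.65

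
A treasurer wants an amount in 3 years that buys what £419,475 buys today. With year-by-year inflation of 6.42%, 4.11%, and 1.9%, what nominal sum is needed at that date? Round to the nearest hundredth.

£473,582.85

Cumulative price-level factor: 1.0642 × 1.0411 × 1.019 ≈ 1.1289894538.
Multiplying £419,475 by the price-level factor gives the future nominal sum.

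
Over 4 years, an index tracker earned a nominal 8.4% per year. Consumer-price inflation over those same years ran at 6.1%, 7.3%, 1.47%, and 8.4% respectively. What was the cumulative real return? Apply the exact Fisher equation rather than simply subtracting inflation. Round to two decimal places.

Cumulative inflation factor: 1.061 × 1.073 × 1.0147 × 1.084 ≈ 1.25222.
Nominal growth factor: 1.38076. Real growth factor = 1.38076 / 1.25222 ≈ 1.10264.
Total real return ≈ 10.2643%.

10.26%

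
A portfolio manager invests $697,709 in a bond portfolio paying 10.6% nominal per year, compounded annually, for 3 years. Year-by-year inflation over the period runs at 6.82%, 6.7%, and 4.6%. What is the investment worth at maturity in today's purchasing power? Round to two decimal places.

$791,755.39

Nominal value at maturity: $697,709 × (1 + 10.6%)^3 ≈ $943,929.82.
Price-level factor over 3 years: 1.0682 × 1.067 × 1.046 = 1.1921987924.
The maturity value deflated by that factor is the answer in today's purchasing power.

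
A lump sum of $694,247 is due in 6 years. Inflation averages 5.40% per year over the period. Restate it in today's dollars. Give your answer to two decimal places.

$506,372.77

Price-level factor over 6 years: (1 + 5.40%)^6 ≈ 1.3710196056.
Purchasing power today: $694,247 divided by that factor.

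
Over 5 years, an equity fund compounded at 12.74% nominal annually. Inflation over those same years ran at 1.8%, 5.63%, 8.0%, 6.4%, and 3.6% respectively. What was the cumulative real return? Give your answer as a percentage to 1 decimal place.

42.3%

Cumulative inflation factor: 1.018 × 1.0563 × 1.080 × 1.064 × 1.036 ≈ 1.28015.
Nominal growth factor: 1.82134. Real growth factor = 1.82134 / 1.28015 ≈ 1.42275.
Total real return ≈ 42.2754%.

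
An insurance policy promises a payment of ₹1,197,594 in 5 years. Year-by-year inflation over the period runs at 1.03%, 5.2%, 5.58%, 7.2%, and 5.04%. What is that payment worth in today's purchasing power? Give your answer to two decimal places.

Price-level factor over 5 years: 1.0103 × 1.052 × 1.0558 × 1.072 × 1.0504 ≈ 1.2635640143.
Purchasing power today: ₹1,197,594 divided by that factor.

₹947,790.52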